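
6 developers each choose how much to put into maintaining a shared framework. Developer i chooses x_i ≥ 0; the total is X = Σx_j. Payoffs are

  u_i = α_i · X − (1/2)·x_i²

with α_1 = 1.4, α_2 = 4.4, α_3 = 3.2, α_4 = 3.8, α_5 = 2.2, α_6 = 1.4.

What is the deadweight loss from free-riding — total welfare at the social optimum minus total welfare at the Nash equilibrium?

Developer i's FOC: ∂u_i/∂x_i = α_i − x_i = 0, so x_i* = α_i.
NE contributions = (1.4, 4.4, 3.2, 3.8, 2.2, 1.4); X = 16.4.
W^NE = (Σα)·X − ½Σα_i² = 16.4² − ½·52.8 = 242.56.
Planner sets x_i = Σα_j = 16.4 for every i, so X^SO = 6·16.4 = 98.4.
W^SO = (Σα)·X^SO − ½·6·(Σα)² = (6/2)·16.4² = 806.88.
Deadweight loss = W^SO − W^NE = 564.32.

564.32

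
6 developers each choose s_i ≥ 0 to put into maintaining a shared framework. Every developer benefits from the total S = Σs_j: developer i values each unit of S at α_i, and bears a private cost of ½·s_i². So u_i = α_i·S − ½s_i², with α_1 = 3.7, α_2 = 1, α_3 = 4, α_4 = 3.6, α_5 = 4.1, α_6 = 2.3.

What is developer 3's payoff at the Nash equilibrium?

Developer i's FOC: ∂u_i/∂s_i = α_i − s_i = 0, so s_i* = α_i.
NE contributions = (3.7, 1, 4, 3.6, 4.1, 2.3); S = 18.7.
u_3 = α_3·S − ½·(s_3)² = 4·18.7 − ½·4² = 66.8.

66.8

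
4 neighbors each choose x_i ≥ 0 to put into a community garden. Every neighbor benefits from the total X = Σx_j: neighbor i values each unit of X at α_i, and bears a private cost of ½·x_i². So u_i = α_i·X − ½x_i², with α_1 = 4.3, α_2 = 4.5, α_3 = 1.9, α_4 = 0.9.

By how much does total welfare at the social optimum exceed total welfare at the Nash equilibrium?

Neighbor i's FOC: ∂u_i/∂x_i = α_i − x_i = 0, so x_i* = α_i.
NE contributions = (4.3, 4.5, 1.9, 0.9); X = 11.6.
W^NE = (Σα)·X − ½Σα_i² = 11.6² − ½·43.16 = 112.98.
Planner sets x_i = Σα_j = 11.6 for every i, so X^SO = 4·11.6 = 46.4.
W^SO = (Σα)·X^SO − ½·4·(Σα)² = (4/2)·11.6² = 269.12.
Deadweight loss = W^SO − W^NE = 156.14.

156.14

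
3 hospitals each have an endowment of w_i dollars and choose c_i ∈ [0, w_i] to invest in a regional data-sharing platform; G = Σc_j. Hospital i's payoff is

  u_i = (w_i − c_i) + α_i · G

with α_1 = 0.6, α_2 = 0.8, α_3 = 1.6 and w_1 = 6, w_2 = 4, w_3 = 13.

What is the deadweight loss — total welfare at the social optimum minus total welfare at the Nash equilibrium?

20

∂u_i/∂c_i = α_i − 1, so hospital i contributes w_i if α_i > 1, else 0.
α_i > 1 for i ∈ {3}; NE contributions (0, 0, 13), G = 13.
W^NE = Σw_i − G^NE + (Σα_i)·G^NE = 23 + 2·13 = 49.
Planner: ∂(Σu_j)/∂c_i = Σα_j − 1 = 2 > 0, so everyone contributes w_i; G^SO = 23, W^SO = 23 + 2·23 = 69.
Deadweight loss = 20.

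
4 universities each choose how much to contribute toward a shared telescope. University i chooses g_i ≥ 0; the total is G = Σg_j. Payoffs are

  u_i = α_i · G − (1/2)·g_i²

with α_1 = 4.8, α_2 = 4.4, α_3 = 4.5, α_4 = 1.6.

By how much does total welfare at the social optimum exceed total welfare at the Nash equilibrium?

University i's FOC: ∂u_i/∂g_i = α_i − g_i = 0, so g_i* = α_i.
NE contributions = (4.8, 4.4, 4.5, 1.6); G = 15.3.
W^NE = (Σα)·G − ½Σα_i² = 15.3² − ½·65.21 = 201.485.
Planner sets g_i = Σα_j = 15.3 for every i, so G^SO = 4·15.3 = 61.2.
W^SO = (Σα)·G^SO − ½·4·(Σα)² = (4/2)·15.3² = 468.18.
Deadweight loss = W^SO − W^NE = 266.695.

266.695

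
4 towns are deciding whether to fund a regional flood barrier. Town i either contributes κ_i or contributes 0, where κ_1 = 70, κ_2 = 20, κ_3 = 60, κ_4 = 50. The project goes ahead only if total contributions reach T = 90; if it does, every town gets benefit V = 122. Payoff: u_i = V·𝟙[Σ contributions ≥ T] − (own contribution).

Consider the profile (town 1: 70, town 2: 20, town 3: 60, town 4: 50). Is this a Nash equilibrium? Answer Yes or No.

No

Total = 200 ≥ 90: provided.
Town 1 (pledges 70, payoff 52): dropping to 0 → total 130, payoff 122. Profitable deviation.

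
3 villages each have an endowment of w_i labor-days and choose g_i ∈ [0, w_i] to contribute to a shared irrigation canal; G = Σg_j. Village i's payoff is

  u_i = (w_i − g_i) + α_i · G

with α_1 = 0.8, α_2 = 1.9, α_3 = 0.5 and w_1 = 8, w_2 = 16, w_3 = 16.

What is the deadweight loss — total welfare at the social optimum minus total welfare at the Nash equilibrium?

∂u_i/∂g_i = α_i − 1, so village i contributes w_i if α_i > 1, else 0.
α_i > 1 for i ∈ {2}; NE contributions (0, 16, 0), G = 16.
W^NE = Σw_i − G^NE + (Σα_i)·G^NE = 40 + 2.2·16 = 75.2.
Planner: ∂(Σu_j)/∂g_i = Σα_j − 1 = 2.2 > 0, so everyone contributes w_i; G^SO = 40, W^SO = 40 + 2.2·40 = 128.
Deadweight loss = 52.8.

52.8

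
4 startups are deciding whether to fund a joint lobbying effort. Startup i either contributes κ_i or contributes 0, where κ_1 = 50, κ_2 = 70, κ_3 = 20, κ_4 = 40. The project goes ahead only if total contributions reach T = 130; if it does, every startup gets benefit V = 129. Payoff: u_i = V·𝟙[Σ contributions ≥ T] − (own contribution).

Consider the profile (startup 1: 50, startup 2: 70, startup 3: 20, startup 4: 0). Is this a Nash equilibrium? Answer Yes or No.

Total = 140 ≥ 130: provided.
Startup 1 (pledges 50, payoff 79): dropping to 0 → total 90, payoff 0. No gain.
Startup 2 (pledges 70, payoff 59): dropping to 0 → total 70, payoff 0. No gain.
Startup 3 (pledges 20, payoff 109): dropping to 0 → total 120, payoff 0. No gain.
Startup 4 (pledges 0, payoff 129): pledging 40 → total 180, payoff 89. No gain.

Yes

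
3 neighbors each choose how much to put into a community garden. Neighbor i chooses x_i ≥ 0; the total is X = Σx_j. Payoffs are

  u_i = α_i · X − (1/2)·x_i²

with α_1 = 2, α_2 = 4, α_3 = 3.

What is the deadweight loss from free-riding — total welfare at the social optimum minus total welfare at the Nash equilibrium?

Neighbor i's FOC: ∂u_i/∂x_i = α_i − x_i = 0, so x_i* = α_i.
NE contributions = (2, 4, 3); X = 9.
W^NE = (Σα)·X − ½Σα_i² = 9² − ½·29 = 66.5.
Planner sets x_i = Σα_j = 9 for every i, so X^SO = 3·9 = 27.
W^SO = (Σα)·X^SO − ½·3·(Σα)² = (3/2)·9² = 121.5.
Deadweight loss = W^SO − W^NE = 55.

55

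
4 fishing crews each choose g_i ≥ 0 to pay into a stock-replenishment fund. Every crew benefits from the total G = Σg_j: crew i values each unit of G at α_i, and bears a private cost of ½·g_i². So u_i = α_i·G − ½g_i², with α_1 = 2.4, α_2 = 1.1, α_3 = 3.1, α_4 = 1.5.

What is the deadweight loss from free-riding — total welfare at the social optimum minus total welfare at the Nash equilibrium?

Crew i's FOC: ∂u_i/∂g_i = α_i − g_i = 0, so g_i* = α_i.
NE contributions = (2.4, 1.1, 3.1, 1.5); G = 8.1.
W^NE = (Σα)·G − ½Σα_i² = 8.1² − ½·18.83 = 56.195.
Planner sets g_i = Σα_j = 8.1 for every i, so G^SO = 4·8.1 = 32.4.
W^SO = (Σα)·G^SO − ½·4·(Σα)² = (4/2)·8.1² = 131.22.
Deadweight loss = W^SO − W^NE = 75.025.

75.025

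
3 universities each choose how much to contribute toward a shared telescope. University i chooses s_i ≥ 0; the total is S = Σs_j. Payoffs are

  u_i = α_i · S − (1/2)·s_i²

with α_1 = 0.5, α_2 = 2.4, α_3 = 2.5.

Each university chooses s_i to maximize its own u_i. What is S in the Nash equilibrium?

University i's FOC: ∂u_i/∂s_i = α_i − s_i = 0, so s_i* = α_i.
NE contributions = (0.5, 2.4, 2.5); S = 5.4.

5.4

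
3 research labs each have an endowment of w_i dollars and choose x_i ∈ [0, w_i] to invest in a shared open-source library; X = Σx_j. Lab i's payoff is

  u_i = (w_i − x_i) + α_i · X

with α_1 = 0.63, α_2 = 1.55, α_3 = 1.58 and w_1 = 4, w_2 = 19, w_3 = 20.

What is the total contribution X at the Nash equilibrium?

39

∂u_i/∂x_i = α_i − 1, so lab i contributes w_i if α_i > 1, else 0.
α_i > 1 for i ∈ {2, 3}; NE contributions (0, 19, 20), X = 39.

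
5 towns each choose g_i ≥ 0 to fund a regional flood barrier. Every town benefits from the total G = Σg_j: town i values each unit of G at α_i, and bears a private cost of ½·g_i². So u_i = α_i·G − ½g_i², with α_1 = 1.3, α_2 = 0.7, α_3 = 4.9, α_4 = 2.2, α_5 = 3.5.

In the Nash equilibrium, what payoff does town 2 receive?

8.575

Town i's FOC: ∂u_i/∂g_i = α_i − g_i = 0, so g_i* = α_i.
NE contributions = (1.3, 0.7, 4.9, 2.2, 3.5); G = 12.6.
u_2 = α_2·G − ½·(g_2)² = 0.7·12.6 − ½·0.7² = 8.575.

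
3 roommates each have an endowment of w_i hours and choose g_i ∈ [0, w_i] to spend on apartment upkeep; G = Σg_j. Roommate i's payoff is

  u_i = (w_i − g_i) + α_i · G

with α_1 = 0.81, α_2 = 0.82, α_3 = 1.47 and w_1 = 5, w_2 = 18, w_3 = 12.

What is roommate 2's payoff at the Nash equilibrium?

27.84

∂u_i/∂g_i = α_i − 1, so roommate i contributes w_i if α_i > 1, else 0.
α_i > 1 for i ∈ {3}; NE contributions (0, 0, 12), G = 12.
u_2 = (18 − 0) + 0.82·12 = 27.84.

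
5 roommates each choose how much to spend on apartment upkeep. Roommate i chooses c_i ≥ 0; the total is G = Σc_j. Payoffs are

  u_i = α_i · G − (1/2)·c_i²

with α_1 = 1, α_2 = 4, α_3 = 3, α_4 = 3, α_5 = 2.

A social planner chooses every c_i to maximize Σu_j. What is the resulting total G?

65

Planner FOC: ∂(Σu_j)/∂c_i = (Σα_j) − c_i = 0, so c_i^SO = Σα_j = 13 for every i; G^SO = 65.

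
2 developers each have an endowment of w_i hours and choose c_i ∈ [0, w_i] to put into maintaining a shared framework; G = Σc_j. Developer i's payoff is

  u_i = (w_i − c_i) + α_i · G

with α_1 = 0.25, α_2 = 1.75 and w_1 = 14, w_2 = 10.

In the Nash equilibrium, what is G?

∂u_i/∂c_i = α_i − 1, so developer i contributes w_i if α_i > 1, else 0.
α_i > 1 for i ∈ {2}; NE contributions (0, 10), G = 10.

10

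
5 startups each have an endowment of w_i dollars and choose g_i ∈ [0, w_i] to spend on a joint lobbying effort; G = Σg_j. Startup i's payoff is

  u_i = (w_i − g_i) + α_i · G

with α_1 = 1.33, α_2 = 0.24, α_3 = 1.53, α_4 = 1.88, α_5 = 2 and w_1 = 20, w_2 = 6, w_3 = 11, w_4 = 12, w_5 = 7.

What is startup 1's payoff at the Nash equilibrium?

66.5

∂u_i/∂g_i = α_i − 1, so startup i contributes w_i if α_i > 1, else 0.
α_i > 1 for i ∈ {1, 3, 4, 5}; NE contributions (20, 0, 11, 12, 7), G = 50.
u_1 = (20 − 20) + 1.33·50 = 66.5.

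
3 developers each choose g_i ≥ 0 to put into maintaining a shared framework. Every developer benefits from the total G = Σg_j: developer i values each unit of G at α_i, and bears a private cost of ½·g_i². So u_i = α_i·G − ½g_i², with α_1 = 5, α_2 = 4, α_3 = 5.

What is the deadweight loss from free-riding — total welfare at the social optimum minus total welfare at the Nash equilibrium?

Developer i's FOC: ∂u_i/∂g_i = α_i − g_i = 0, so g_i* = α_i.
NE contributions = (5, 4, 5); G = 14.
W^NE = (Σα)·G − ½Σα_i² = 14² − ½·66 = 163.
Planner sets g_i = Σα_j = 14 for every i, so G^SO = 3·14 = 42.
W^SO = (Σα)·G^SO − ½·3·(Σα)² = (3/2)·14² = 294.
Deadweight loss = W^SO − W^NE = 131.

131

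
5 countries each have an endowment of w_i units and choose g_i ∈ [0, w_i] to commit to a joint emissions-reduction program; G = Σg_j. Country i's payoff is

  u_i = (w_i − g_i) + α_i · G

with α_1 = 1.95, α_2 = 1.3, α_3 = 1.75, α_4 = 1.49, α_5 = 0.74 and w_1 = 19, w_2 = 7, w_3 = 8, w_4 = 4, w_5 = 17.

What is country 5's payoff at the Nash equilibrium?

45.12

∂u_i/∂g_i = α_i − 1, so country i contributes w_i if α_i > 1, else 0.
α_i > 1 for i ∈ {1, 2, 3, 4}; NE contributions (19, 7, 8, 4, 0), G = 38.
u_5 = (17 − 0) + 0.74·38 = 45.12.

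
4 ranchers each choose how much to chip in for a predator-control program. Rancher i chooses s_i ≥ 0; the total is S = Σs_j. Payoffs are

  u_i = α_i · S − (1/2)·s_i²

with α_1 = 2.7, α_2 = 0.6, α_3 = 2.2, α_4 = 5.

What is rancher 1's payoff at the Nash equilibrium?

Rancher i's FOC: ∂u_i/∂s_i = α_i − s_i = 0, so s_i* = α_i.
NE contributions = (2.7, 0.6, 2.2, 5); S = 10.5.
u_1 = α_1·S − ½·(s_1)² = 2.7·10.5 − ½·2.7² = 24.705.

24.705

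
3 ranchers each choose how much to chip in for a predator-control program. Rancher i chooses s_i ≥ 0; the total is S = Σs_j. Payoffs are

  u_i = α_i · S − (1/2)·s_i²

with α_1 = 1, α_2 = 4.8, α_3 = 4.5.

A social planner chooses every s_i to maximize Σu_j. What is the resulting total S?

30.9

Planner FOC: ∂(Σu_j)/∂s_i = (Σα_j) − s_i = 0, so s_i^SO = Σα_j = 10.3 for every i; S^SO = 30.9.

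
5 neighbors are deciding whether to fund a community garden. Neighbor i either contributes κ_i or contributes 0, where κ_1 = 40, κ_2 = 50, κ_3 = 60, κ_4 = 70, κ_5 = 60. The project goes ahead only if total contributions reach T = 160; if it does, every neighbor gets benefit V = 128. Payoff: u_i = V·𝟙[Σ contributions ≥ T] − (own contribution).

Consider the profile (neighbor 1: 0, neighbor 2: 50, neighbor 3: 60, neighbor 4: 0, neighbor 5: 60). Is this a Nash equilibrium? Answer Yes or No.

Total = 170 ≥ 160: provided.
Neighbor 1 (pledges 0, payoff 128): pledging 40 → total 210, payoff 88. No gain.
Neighbor 2 (pledges 50, payoff 78): dropping to 0 → total 120, payoff 0. No gain.
Neighbor 3 (pledges 60, payoff 68): dropping to 0 → total 110, payoff 0. No gain.
Neighbor 4 (pledges 0, payoff 128): pledging 70 → total 240, payoff 58. No gain.
Neighbor 5 (pledges 60, payoff 68): dropping to 0 → total 110, payoff 0. No gain.

Yes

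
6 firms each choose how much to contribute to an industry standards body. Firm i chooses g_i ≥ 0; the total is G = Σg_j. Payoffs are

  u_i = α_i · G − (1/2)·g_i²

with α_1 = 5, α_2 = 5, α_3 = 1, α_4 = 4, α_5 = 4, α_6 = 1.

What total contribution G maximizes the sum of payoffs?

Planner FOC: ∂(Σu_j)/∂g_i = (Σα_j) − g_i = 0, so g_i^SO = Σα_j = 20 for every i; G^SO = 120.

120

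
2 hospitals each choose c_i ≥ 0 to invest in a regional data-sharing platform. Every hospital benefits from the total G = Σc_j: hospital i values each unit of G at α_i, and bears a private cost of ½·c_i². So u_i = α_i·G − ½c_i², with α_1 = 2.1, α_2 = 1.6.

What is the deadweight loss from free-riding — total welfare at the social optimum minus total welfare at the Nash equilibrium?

3.485

Hospital i's FOC: ∂u_i/∂c_i = α_i − c_i = 0, so c_i* = α_i.
NE contributions = (2.1, 1.6); G = 3.7.
W^NE = (Σα)·G − ½Σα_i² = 3.7² − ½·6.97 = 10.205.
Planner sets c_i = Σα_j = 3.7 for every i, so G^SO = 2·3.7 = 7.4.
W^SO = (Σα)·G^SO − ½·2·(Σα)² = (2/2)·3.7² = 13.69.
Deadweight loss = W^SO − W^NE = 3.485.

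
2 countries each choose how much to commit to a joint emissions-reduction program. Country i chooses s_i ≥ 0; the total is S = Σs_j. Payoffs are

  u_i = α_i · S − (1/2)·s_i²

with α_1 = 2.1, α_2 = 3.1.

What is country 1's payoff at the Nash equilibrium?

8.715

Country i's FOC: ∂u_i/∂s_i = α_i − s_i = 0, so s_i* = α_i.
NE contributions = (2.1, 3.1); S = 5.2.
u_1 = α_1·S − ½·(s_1)² = 2.1·5.2 − ½·2.1² = 8.715.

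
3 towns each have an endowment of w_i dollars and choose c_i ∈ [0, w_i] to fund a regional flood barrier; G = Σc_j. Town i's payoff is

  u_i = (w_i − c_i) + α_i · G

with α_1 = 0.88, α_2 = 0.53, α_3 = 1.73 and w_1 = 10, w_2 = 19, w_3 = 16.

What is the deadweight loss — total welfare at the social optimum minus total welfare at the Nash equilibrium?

62.06

∂u_i/∂c_i = α_i − 1, so town i contributes w_i if α_i > 1, else 0.
α_i > 1 for i ∈ {3}; NE contributions (0, 0, 16), G = 16.
W^NE = Σw_i − G^NE + (Σα_i)·G^NE = 45 + 2.14·16 = 79.24.
Planner: ∂(Σu_j)/∂c_i = Σα_j − 1 = 2.14 > 0, so everyone contributes w_i; G^SO = 45, W^SO = 45 + 2.14·45 = 141.3.
Deadweight loss = 62.06.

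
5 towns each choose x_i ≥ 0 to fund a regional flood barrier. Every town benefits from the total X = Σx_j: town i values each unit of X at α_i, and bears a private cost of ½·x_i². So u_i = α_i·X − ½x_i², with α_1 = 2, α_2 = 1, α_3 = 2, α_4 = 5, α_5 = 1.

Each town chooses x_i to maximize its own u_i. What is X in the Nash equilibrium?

Town i's FOC: ∂u_i/∂x_i = α_i − x_i = 0, so x_i* = α_i.
NE contributions = (2, 1, 2, 5, 1); X = 11.

11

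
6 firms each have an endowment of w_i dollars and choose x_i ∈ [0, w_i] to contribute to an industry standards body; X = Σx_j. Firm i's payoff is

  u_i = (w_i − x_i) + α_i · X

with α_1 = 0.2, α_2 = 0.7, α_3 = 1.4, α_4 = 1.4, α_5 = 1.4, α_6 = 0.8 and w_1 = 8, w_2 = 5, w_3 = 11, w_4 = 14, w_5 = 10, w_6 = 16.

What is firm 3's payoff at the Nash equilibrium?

∂u_i/∂x_i = α_i − 1, so firm i contributes w_i if α_i > 1, else 0.
α_i > 1 for i ∈ {3, 4, 5}; NE contributions (0, 0, 11, 14, 10, 0), X = 35.
u_3 = (11 − 11) + 1.4·35 = 49.

49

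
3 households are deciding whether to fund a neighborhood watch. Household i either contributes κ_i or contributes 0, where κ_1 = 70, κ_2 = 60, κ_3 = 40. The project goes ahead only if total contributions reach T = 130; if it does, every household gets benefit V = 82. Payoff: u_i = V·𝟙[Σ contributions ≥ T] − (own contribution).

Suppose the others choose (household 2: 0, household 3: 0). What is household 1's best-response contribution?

0

Others' total = 0. Even contributing 70 gives 70 < 130: no benefit either way.
Best response: 0.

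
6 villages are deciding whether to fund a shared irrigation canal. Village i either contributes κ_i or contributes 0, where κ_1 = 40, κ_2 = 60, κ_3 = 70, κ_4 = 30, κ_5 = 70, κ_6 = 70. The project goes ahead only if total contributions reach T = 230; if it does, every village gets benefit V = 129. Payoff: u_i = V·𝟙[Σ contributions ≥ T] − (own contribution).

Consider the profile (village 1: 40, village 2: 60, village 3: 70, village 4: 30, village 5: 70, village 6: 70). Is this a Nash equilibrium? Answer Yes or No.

No

Total = 340 ≥ 230: provided.
Village 1 (pledges 40, payoff 89): dropping to 0 → total 300, payoff 129. Profitable deviation.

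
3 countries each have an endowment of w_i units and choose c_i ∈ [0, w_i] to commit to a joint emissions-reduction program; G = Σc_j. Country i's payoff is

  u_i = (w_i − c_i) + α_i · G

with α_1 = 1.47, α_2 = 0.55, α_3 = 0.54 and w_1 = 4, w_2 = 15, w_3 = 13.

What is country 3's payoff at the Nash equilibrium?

∂u_i/∂c_i = α_i − 1, so country i contributes w_i if α_i > 1, else 0.
α_i > 1 for i ∈ {1}; NE contributions (4, 0, 0), G = 4.
u_3 = (13 − 0) + 0.54·4 = 15.16.

15.16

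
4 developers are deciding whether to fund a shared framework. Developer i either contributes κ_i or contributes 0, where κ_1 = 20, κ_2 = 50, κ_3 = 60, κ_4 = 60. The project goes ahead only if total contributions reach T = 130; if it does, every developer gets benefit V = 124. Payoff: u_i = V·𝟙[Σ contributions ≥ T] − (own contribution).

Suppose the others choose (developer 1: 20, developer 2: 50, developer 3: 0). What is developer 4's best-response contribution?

Others' total = 70. Contributing 60 brings total to 130 ≥ 130: gain V − κ_4 = 64.
Best response: 60.

60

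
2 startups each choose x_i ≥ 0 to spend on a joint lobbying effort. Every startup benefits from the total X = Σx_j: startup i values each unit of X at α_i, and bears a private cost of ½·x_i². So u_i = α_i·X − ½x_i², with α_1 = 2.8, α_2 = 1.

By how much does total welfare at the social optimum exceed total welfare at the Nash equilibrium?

4.42

Startup i's FOC: ∂u_i/∂x_i = α_i − x_i = 0, so x_i* = α_i.
NE contributions = (2.8, 1); X = 3.8.
W^NE = (Σα)·X − ½Σα_i² = 3.8² − ½·8.84 = 10.02.
Planner sets x_i = Σα_j = 3.8 for every i, so X^SO = 2·3.8 = 7.6.
W^SO = (Σα)·X^SO − ½·2·(Σα)² = (2/2)·3.8² = 14.44.
Deadweight loss = W^SO − W^NE = 4.42.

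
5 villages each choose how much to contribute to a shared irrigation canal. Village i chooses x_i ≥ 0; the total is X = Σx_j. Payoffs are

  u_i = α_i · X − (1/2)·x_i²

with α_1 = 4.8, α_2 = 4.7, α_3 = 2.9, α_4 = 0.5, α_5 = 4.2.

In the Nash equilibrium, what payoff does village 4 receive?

8.425

Village i's FOC: ∂u_i/∂x_i = α_i − x_i = 0, so x_i* = α_i.
NE contributions = (4.8, 4.7, 2.9, 0.5, 4.2); X = 17.1.
u_4 = α_4·X − ½·(x_4)² = 0.5·17.1 − ½·0.5² = 8.425.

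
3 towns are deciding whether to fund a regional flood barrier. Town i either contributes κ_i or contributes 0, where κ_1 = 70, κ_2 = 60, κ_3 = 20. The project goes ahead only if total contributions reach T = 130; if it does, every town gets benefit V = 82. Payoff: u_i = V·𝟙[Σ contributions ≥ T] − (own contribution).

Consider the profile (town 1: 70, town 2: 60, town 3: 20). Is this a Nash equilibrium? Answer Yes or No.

Total = 150 ≥ 130: provided.
Town 1 (pledges 70, payoff 12): dropping to 0 → total 80, payoff 0. No gain.
Town 2 (pledges 60, payoff 22): dropping to 0 → total 90, payoff 0. No gain.
Town 3 (pledges 20, payoff 62): dropping to 0 → total 130, payoff 82. Profitable deviation.

No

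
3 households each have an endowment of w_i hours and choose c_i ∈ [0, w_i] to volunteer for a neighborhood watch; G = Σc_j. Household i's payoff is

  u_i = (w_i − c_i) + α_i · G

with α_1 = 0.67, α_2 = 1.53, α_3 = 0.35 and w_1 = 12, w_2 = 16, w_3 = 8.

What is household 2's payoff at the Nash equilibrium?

∂u_i/∂c_i = α_i − 1, so household i contributes w_i if α_i > 1, else 0.
α_i > 1 for i ∈ {2}; NE contributions (0, 16, 0), G = 16.
u_2 = (16 − 16) + 1.53·16 = 24.48.

24.48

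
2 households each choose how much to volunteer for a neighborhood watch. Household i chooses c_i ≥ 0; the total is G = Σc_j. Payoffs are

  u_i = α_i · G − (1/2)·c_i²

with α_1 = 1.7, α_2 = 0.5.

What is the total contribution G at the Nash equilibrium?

2.2

Household i's FOC: ∂u_i/∂c_i = α_i − c_i = 0, so c_i* = α_i.
NE contributions = (1.7, 0.5); G = 2.2.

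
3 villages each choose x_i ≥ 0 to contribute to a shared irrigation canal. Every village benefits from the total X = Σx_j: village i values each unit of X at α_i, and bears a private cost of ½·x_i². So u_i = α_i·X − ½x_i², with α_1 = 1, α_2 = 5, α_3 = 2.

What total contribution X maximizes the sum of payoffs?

Planner FOC: ∂(Σu_j)/∂x_i = (Σα_j) − x_i = 0, so x_i^SO = Σα_j = 8 for every i; X^SO = 24.

24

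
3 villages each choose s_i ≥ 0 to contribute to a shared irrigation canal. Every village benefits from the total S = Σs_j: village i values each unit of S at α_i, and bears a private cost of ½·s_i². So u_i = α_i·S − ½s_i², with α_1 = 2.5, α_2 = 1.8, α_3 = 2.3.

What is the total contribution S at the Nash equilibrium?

Village i's FOC: ∂u_i/∂s_i = α_i − s_i = 0, so s_i* = α_i.
NE contributions = (2.5, 1.8, 2.3); S = 6.6.

6.6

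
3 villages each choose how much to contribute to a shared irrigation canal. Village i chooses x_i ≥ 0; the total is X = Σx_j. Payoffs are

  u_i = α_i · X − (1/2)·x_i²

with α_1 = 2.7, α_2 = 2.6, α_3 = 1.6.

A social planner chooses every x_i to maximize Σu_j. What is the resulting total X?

Planner FOC: ∂(Σu_j)/∂x_i = (Σα_j) − x_i = 0, so x_i^SO = Σα_j = 6.9 for every i; X^SO = 20.7.

20.7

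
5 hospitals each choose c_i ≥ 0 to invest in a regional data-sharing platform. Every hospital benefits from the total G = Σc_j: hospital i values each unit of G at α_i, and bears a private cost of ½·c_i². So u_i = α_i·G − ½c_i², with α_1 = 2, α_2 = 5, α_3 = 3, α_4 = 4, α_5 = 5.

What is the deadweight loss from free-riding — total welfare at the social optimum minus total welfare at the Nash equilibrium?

Hospital i's FOC: ∂u_i/∂c_i = α_i − c_i = 0, so c_i* = α_i.
NE contributions = (2, 5, 3, 4, 5); G = 19.
W^NE = (Σα)·G − ½Σα_i² = 19² − ½·79 = 321.5.
Planner sets c_i = Σα_j = 19 for every i, so G^SO = 5·19 = 95.
W^SO = (Σα)·G^SO − ½·5·(Σα)² = (5/2)·19² = 902.5.
Deadweight loss = W^SO − W^NE = 581.

581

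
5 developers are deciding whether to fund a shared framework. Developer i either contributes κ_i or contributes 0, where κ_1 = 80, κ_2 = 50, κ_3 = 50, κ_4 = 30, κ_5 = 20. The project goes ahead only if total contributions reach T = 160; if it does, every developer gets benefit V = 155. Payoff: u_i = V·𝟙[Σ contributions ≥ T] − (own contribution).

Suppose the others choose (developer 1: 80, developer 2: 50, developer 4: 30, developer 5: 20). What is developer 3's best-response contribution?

0

Others' total = 180 ≥ 160; contributing adds cost 50 for no extra benefit.
Best response: 0.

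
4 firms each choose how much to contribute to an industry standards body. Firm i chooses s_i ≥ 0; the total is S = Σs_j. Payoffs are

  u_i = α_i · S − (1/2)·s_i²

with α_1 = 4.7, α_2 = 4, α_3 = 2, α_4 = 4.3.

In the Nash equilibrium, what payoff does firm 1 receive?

59.455

Firm i's FOC: ∂u_i/∂s_i = α_i − s_i = 0, so s_i* = α_i.
NE contributions = (4.7, 4, 2, 4.3); S = 15.
u_1 = α_1·S − ½·(s_1)² = 4.7·15 − ½·4.7² = 59.455.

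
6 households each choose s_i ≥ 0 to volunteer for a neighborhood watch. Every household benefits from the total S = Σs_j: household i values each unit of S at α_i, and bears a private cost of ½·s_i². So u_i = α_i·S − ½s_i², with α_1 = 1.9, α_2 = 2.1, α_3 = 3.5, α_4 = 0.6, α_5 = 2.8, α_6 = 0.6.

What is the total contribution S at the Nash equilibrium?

Household i's FOC: ∂u_i/∂s_i = α_i − s_i = 0, so s_i* = α_i.
NE contributions = (1.9, 2.1, 3.5, 0.6, 2.8, 0.6); S = 11.5.

11.5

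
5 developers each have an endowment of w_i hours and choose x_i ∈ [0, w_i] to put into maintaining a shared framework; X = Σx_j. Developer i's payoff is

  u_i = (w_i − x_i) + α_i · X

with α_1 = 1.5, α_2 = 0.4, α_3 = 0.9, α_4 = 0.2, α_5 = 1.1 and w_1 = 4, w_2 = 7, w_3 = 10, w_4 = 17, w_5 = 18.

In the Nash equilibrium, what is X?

22

∂u_i/∂x_i = α_i − 1, so developer i contributes w_i if α_i > 1, else 0.
α_i > 1 for i ∈ {1, 5}; NE contributions (4, 0, 0, 0, 18), X = 22.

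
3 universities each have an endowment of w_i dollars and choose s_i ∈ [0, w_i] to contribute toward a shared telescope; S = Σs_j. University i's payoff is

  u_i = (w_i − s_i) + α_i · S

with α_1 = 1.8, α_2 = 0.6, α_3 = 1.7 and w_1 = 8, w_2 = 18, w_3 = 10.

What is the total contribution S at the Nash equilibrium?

18

∂u_i/∂s_i = α_i − 1, so university i contributes w_i if α_i > 1, else 0.
α_i > 1 for i ∈ {1, 3}; NE contributions (8, 0, 10), S = 18.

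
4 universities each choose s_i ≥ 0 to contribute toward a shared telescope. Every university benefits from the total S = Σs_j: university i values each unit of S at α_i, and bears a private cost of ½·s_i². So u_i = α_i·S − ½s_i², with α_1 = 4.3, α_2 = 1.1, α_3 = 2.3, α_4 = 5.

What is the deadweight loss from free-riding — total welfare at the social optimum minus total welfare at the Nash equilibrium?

University i's FOC: ∂u_i/∂s_i = α_i − s_i = 0, so s_i* = α_i.
NE contributions = (4.3, 1.1, 2.3, 5); S = 12.7.
W^NE = (Σα)·S − ½Σα_i² = 12.7² − ½·49.99 = 136.295.
Planner sets s_i = Σα_j = 12.7 for every i, so S^SO = 4·12.7 = 50.8.
W^SO = (Σα)·S^SO − ½·4·(Σα)² = (4/2)·12.7² = 322.58.
Deadweight loss = W^SO − W^NE = 186.285.

186.285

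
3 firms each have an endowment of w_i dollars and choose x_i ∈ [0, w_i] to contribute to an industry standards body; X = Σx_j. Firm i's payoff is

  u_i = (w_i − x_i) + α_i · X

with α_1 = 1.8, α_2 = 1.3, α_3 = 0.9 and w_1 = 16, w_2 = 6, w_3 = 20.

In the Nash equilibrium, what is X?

∂u_i/∂x_i = α_i − 1, so firm i contributes w_i if α_i > 1, else 0.
α_i > 1 for i ∈ {1, 2}; NE contributions (16, 6, 0), X = 22.

22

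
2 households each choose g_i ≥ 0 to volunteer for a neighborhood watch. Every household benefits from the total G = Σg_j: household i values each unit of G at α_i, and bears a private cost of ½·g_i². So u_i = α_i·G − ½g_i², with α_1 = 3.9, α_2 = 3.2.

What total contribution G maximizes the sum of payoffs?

Planner FOC: ∂(Σu_j)/∂g_i = (Σα_j) − g_i = 0, so g_i^SO = Σα_j = 7.1 for every i; G^SO = 14.2.

14.2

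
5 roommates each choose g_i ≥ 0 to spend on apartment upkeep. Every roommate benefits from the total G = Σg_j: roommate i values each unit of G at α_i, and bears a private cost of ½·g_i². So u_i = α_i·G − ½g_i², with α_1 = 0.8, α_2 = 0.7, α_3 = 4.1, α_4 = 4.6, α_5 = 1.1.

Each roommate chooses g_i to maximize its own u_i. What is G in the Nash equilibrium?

Roommate i's FOC: ∂u_i/∂g_i = α_i − g_i = 0, so g_i* = α_i.
NE contributions = (0.8, 0.7, 4.1, 4.6, 1.1); G = 11.3.

11.3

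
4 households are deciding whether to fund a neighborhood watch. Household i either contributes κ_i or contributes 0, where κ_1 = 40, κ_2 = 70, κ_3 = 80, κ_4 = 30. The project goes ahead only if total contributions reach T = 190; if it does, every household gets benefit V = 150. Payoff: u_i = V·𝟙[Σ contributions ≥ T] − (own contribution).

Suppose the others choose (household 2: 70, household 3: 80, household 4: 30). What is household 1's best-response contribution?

Others' total = 180. Contributing 40 brings total to 220 ≥ 190: gain V − κ_1 = 110.
Best response: 40.

40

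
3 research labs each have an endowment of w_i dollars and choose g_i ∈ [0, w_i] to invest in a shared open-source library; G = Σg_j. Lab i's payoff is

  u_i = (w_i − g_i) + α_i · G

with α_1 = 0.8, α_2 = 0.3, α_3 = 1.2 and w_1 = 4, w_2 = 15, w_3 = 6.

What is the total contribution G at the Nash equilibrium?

6

∂u_i/∂g_i = α_i − 1, so lab i contributes w_i if α_i > 1, else 0.
α_i > 1 for i ∈ {3}; NE contributions (0, 0, 6), G = 6.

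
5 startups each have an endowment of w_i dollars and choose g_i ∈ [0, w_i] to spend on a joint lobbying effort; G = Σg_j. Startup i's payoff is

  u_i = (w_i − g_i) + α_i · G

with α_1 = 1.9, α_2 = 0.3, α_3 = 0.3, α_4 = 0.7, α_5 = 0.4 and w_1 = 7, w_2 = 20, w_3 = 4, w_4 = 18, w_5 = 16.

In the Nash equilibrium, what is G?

∂u_i/∂g_i = α_i − 1, so startup i contributes w_i if α_i > 1, else 0.
α_i > 1 for i ∈ {1}; NE contributions (7, 0, 0, 0, 0), G = 7.

7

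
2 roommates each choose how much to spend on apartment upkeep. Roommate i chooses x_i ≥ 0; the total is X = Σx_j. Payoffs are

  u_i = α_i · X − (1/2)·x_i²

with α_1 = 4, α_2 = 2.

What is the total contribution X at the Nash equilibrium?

6

Roommate i's FOC: ∂u_i/∂x_i = α_i − x_i = 0, so x_i* = α_i.
NE contributions = (4, 2); X = 6.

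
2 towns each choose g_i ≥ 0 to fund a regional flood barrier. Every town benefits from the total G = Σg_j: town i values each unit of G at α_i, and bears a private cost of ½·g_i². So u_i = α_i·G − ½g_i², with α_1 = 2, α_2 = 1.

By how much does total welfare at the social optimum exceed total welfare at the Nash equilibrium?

2.5

Town i's FOC: ∂u_i/∂g_i = α_i − g_i = 0, so g_i* = α_i.
NE contributions = (2, 1); G = 3.
W^NE = (Σα)·G − ½Σα_i² = 3² − ½·5 = 6.5.
Planner sets g_i = Σα_j = 3 for every i, so G^SO = 2·3 = 6.
W^SO = (Σα)·G^SO − ½·2·(Σα)² = (2/2)·3² = 9.
Deadweight loss = W^SO − W^NE = 2.5.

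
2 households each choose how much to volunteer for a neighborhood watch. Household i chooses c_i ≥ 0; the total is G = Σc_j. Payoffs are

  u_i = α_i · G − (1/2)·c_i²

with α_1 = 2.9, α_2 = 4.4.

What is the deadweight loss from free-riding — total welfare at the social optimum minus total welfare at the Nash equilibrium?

13.885

Household i's FOC: ∂u_i/∂c_i = α_i − c_i = 0, so c_i* = α_i.
NE contributions = (2.9, 4.4); G = 7.3.
W^NE = (Σα)·G − ½Σα_i² = 7.3² − ½·27.77 = 39.405.
Planner sets c_i = Σα_j = 7.3 for every i, so G^SO = 2·7.3 = 14.6.
W^SO = (Σα)·G^SO − ½·2·(Σα)² = (2/2)·7.3² = 53.29.
Deadweight loss = W^SO − W^NE = 13.885.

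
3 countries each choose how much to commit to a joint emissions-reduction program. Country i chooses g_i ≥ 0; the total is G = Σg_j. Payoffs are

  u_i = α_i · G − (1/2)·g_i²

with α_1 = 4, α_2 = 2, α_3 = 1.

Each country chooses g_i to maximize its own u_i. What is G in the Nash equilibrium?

7

Country i's FOC: ∂u_i/∂g_i = α_i − g_i = 0, so g_i* = α_i.
NE contributions = (4, 2, 1); G = 7.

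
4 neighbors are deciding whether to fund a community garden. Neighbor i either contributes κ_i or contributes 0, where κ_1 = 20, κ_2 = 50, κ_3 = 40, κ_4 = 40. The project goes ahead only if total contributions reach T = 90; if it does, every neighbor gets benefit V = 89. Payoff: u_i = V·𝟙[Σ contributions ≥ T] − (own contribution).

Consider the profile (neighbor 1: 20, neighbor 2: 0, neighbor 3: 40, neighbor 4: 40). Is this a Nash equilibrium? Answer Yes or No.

Total = 100 ≥ 90: provided.
Neighbor 1 (pledges 20, payoff 69): dropping to 0 → total 80, payoff 0. No gain.
Neighbor 2 (pledges 0, payoff 89): pledging 50 → total 150, payoff 39. No gain.
Neighbor 3 (pledges 40, payoff 49): dropping to 0 → total 60, payoff 0. No gain.
Neighbor 4 (pledges 40, payoff 49): dropping to 0 → total 60, payoff 0. No gain.

Yes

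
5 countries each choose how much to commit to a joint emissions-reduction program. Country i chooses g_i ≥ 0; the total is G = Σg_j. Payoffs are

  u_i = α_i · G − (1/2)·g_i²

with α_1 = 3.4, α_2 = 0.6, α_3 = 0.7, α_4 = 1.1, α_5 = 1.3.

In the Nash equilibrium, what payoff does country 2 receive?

Country i's FOC: ∂u_i/∂g_i = α_i − g_i = 0, so g_i* = α_i.
NE contributions = (3.4, 0.6, 0.7, 1.1, 1.3); G = 7.1.
u_2 = α_2·G − ½·(g_2)² = 0.6·7.1 − ½·0.6² = 4.08.

4.08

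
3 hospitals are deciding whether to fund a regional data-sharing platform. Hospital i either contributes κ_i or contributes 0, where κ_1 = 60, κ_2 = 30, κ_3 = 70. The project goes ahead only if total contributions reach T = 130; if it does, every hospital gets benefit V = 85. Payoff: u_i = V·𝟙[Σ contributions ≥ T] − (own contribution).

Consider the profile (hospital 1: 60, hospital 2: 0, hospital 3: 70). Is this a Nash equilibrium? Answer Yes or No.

Total = 130 ≥ 130: provided.
Hospital 1 (pledges 60, payoff 25): dropping to 0 → total 70, payoff 0. No gain.
Hospital 2 (pledges 0, payoff 85): pledging 30 → total 160, payoff 55. No gain.
Hospital 3 (pledges 70, payoff 15): dropping to 0 → total 60, payoff 0. No gain.

Yes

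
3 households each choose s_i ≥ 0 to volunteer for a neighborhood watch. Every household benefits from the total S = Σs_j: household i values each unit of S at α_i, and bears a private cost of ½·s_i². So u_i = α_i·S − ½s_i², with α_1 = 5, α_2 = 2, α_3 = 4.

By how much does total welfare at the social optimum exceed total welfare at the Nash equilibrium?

Household i's FOC: ∂u_i/∂s_i = α_i − s_i = 0, so s_i* = α_i.
NE contributions = (5, 2, 4); S = 11.
W^NE = (Σα)·S − ½Σα_i² = 11² − ½·45 = 98.5.
Planner sets s_i = Σα_j = 11 for every i, so S^SO = 3·11 = 33.
W^SO = (Σα)·S^SO − ½·3·(Σα)² = (3/2)·11² = 181.5.
Deadweight loss = W^SO − W^NE = 83.

83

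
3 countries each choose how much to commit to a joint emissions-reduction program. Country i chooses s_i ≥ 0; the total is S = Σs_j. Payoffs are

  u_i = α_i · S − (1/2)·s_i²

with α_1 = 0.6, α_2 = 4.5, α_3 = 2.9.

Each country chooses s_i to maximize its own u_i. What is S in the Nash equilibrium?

Country i's FOC: ∂u_i/∂s_i = α_i − s_i = 0, so s_i* = α_i.
NE contributions = (0.6, 4.5, 2.9); S = 8.

8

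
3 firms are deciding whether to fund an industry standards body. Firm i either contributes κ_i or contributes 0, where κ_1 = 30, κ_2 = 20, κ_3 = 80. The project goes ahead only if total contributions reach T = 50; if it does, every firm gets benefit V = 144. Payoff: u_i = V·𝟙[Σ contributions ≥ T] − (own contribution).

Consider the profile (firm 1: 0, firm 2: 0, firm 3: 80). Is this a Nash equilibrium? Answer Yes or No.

Yes

Total = 80 ≥ 50: provided.
Firm 1 (pledges 0, payoff 144): pledging 30 → total 110, payoff 114. No gain.
Firm 2 (pledges 0, payoff 144): pledging 20 → total 100, payoff 124. No gain.
Firm 3 (pledges 80, payoff 64): dropping to 0 → total 0, payoff 0. No gain.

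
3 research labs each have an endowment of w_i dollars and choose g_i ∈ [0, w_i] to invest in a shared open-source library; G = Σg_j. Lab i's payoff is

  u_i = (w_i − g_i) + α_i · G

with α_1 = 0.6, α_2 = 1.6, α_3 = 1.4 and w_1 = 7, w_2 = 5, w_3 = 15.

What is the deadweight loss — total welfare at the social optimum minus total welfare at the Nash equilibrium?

18.2

∂u_i/∂g_i = α_i − 1, so lab i contributes w_i if α_i > 1, else 0.
α_i > 1 for i ∈ {2, 3}; NE contributions (0, 5, 15), G = 20.
W^NE = Σw_i − G^NE + (Σα_i)·G^NE = 27 + 2.6·20 = 79.
Planner: ∂(Σu_j)/∂g_i = Σα_j − 1 = 2.6 > 0, so everyone contributes w_i; G^SO = 27, W^SO = 27 + 2.6·27 = 97.2.
Deadweight loss = 18.2.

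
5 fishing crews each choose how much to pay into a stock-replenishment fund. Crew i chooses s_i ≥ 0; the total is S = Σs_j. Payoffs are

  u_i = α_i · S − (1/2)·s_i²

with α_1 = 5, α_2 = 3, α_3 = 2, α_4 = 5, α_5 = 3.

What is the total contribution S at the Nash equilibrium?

18

Crew i's FOC: ∂u_i/∂s_i = α_i − s_i = 0, so s_i* = α_i.
NE contributions = (5, 3, 2, 5, 3); S = 18.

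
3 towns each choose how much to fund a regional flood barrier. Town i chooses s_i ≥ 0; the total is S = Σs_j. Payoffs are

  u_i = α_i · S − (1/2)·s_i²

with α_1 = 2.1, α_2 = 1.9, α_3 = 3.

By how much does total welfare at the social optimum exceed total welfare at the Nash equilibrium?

Town i's FOC: ∂u_i/∂s_i = α_i − s_i = 0, so s_i* = α_i.
NE contributions = (2.1, 1.9, 3); S = 7.
W^NE = (Σα)·S − ½Σα_i² = 7² − ½·17.02 = 40.49.
Planner sets s_i = Σα_j = 7 for every i, so S^SO = 3·7 = 21.
W^SO = (Σα)·S^SO − ½·3·(Σα)² = (3/2)·7² = 73.5.
Deadweight loss = W^SO − W^NE = 33.01.

33.01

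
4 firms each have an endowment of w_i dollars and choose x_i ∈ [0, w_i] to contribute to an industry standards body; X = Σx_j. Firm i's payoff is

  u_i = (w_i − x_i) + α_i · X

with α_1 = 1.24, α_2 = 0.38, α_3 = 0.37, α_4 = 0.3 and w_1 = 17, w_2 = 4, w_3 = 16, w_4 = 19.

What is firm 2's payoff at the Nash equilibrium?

∂u_i/∂x_i = α_i − 1, so firm i contributes w_i if α_i > 1, else 0.
α_i > 1 for i ∈ {1}; NE contributions (17, 0, 0, 0), X = 17.
u_2 = (4 − 0) + 0.38·17 = 10.46.

10.46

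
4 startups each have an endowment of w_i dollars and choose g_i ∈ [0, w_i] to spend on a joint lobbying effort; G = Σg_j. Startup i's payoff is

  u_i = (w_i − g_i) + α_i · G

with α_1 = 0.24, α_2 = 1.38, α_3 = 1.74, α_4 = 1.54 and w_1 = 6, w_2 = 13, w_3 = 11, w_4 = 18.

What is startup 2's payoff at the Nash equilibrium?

57.96

∂u_i/∂g_i = α_i − 1, so startup i contributes w_i if α_i > 1, else 0.
α_i > 1 for i ∈ {2, 3, 4}; NE contributions (0, 13, 11, 18), G = 42.
u_2 = (13 − 13) + 1.38·42 = 57.96.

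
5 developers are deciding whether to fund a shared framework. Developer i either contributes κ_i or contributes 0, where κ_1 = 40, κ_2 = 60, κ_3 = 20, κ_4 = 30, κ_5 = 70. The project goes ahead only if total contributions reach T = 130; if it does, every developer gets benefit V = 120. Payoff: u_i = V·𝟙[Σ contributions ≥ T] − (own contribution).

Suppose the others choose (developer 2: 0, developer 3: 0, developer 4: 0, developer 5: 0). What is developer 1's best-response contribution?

Others' total = 0. Even contributing 40 gives 40 < 130: no benefit either way.
Best response: 0.

0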